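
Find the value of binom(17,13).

2380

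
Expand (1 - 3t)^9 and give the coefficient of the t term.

The general term is C(9,j)·(1)^j·(-3t)^(9-j); the t^1 term has j = 8.
C(9,8) = 9.
Coefficient = C(9,8) · (-3)^1 = 9 · (-3) = -27.

-27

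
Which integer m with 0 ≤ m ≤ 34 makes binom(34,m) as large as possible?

17

C(34,m) is maximized at m = 34/2 = 17.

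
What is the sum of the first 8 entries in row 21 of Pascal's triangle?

198440

1 + 21 + 210 + 1330 + 5985 + 20349 + 54264 + 116280 = 198440.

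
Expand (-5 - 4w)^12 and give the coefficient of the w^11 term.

The general term is C(12,j)·(-5)^j·(-4w)^(12-j); the w^11 term has j = 1.
C(12,1) = 12.
Coefficient = C(12,1) · (-5)^1 · (-4)^11 = 12 · (-5) · (-4194304) = 251658240.

251658240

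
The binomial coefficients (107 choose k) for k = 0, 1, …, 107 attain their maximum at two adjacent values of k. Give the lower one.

53

For odd n = 107, C(107,k) peaks at k = (n−1)/2 and (n+1)/2; the lower is 53.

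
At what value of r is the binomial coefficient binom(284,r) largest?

C(284,r) is maximized at r = 284/2 = 142.

142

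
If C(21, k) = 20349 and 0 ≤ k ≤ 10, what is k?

5

C(21,k) increases on 0 ≤ k ≤ 10. C(21,4) = 5985 and C(21,5) = 20349, so k = 5.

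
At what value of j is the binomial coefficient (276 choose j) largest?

C(276,j) is maximized at j = 276/2 = 138.

138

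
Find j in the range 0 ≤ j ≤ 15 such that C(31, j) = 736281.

C(31,j) increases on 0 ≤ j ≤ 15. C(31,5) = 169911 and C(31,6) = 736281, so j = 6.

6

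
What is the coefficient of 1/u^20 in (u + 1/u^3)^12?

General term: C(12,j)·(u)^j·(1/u^3)^(12-j), with u-exponent 1j − 3(12−j) = 4j − 36.
Set 4j − 36 = -20: j = 4.
C(12,4) = 495; 1^4 = 1; 1^8 = 1.
Coefficient = 495 · 1 · 1 = 495.

495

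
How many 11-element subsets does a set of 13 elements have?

C(13,11) = C(13,2) by symmetry.
C(13,2) = (13·12) / 2! = 156 / 2 = 78.

78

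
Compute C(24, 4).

10626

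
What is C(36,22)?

3796297200

C(36,22) = C(36,14) by symmetry.
C(36,14) = (36·35·34·33·32·31·30·29·28·27·26·25·24·23) / 14! = 330954702783344640000 / 87178291200 = 3796297200.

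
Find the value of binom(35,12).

C(35,12) = (35·34·33·32·31·30·29·28·27·26·25·24) / 12! = 399703747322880000 / 479001600 = 834451800.

834451800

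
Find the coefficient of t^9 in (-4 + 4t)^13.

47982837760

The general term is C(13,j)·(-4)^j·(4t)^(13-j); the t^9 term has j = 4.
C(13,4) = 715.
Coefficient = C(13,4) · (-4)^4 · 4^9 = 715 · 256 · 262144 = 47982837760.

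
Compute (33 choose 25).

C(33,25) = C(33,8) by symmetry.
C(33,8) = (33·32·31·30·29·28·27·26) / 8! = 559809169920 / 40320 = 13884156.

13884156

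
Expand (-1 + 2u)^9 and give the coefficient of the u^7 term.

The general term is C(9,j)·(-1)^j·(2u)^(9-j); the u^7 term has j = 2.
C(9,2) = 36.
Coefficient = C(9,2) · 2^7 = 36 · 128 = 4608.

4608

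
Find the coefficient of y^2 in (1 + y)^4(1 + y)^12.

(1 + y)^4(1 + y)^12 = (1 + y)^16, so the coefficient of y^2 is C(16,2)·1^2 = 120·1 = 120.

120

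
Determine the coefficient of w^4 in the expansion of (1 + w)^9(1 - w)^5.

Coefficient of w^4 = Σ_{j} C(9,j)·1^j·C(5,4-j)·(-1)^(4-j) for j from 0 to 4.
= 5 + (-90) + 360 + (-420) + 126 = -19.

-19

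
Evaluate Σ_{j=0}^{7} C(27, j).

1285624

1 + 27 + 351 + 2925 + 17550 + 80730 + 296010 + 888030 = 1285624.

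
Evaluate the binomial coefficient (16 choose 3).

C(16,3) = (16·15·14) / 3! = 3360 / 6 = 560.

560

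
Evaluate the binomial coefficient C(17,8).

24310

C(17,8) = (17·16·15·14·13·12·11·10) / 8! = 980179200 / 40320 = 24310.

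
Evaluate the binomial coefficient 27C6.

C(27,6) = (27·26·25·24·23·22) / 6! = 213127200 / 720 = 296010.

296010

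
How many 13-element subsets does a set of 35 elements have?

1476337800

C(35,13) = (35·34·33·32·31·30·29·28·27·26·25·24·23) / 13! = 9193186188426240000 / 6227020800 = 1476337800.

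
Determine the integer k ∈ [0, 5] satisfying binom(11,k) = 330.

C(11,k) increases on 0 ≤ k ≤ 5. C(11,3) = 165 and C(11,4) = 330, so k = 4.

4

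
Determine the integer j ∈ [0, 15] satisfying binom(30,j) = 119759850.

13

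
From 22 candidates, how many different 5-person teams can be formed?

26334

This is C(22,5) = 26334.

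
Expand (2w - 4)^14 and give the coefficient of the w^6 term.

The general term is C(14,j)·(2w)^j·(-4)^(14-j); the w^6 term has j = 6.
C(14,6) = 3003.
Coefficient = C(14,6) · 2^6 · (-4)^8 = 3003 · 64 · 65536 = 12595494912.

12595494912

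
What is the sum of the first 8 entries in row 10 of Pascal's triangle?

968

1 + 10 + 45 + 120 + 210 + 252 + 210 + 120 = 968.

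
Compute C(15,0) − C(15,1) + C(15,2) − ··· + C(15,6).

3003

The partial alternating sum Σ_{k=0}^{6} (−1)^k C(15,k) = (−1)^6 C(14,6) = 3003.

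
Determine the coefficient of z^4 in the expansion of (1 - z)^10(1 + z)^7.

0

Coefficient of z^4 = Σ_{j} C(10,j)·(-1)^j·C(7,4-j)·1^(4-j) for j from 0 to 4.
= 35 + (-350) + 945 + (-840) + 210 = 0.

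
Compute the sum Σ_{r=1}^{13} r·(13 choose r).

Since r·C(13,r) = 13·C(12,r−1), the sum is 13·2^12 = 13·4096 = 53248.

53248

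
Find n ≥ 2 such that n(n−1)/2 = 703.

n(n−1)/2 = 703 ⇒ n(n−1) = 1406. Since 38·37 = 1406, n = 38.

38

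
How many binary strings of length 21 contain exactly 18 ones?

1330

Choose the 18 positions: C(21,18) = 1330.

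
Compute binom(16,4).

1820

C(16,4) = (16·15·14·13) / 4! = 43680 / 24 = 1820.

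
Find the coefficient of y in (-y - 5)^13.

-3173828125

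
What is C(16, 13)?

560

C(16,13) = C(16,3) by symmetry.
C(16,3) = (16·15·14) / 3! = 3360 / 6 = 560.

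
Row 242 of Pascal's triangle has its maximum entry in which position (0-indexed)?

C(242,i) is maximized at i = 242/2 = 121.

121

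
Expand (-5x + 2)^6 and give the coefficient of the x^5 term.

The general term is C(6,j)·(-5x)^j·(2)^(6-j); the x^5 term has j = 5.
C(6,5) = 6.
Coefficient = C(6,5) · (-5)^5 · 2^1 = 6 · (-3125) · 2 = -37500.

-37500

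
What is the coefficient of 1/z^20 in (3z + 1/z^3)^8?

General term: C(8,j)·(3z)^j·(1/z^3)^(8-j), with z-exponent 1j − 3(8−j) = 4j − 24.
Set 4j − 24 = -20: j = 1.
C(8,1) = 8; 3^1 = 3; 1^7 = 1.
Coefficient = 8 · 3 · 1 = 24.

24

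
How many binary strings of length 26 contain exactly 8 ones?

1562275

Choose the 8 positions: C(26,8) = 1562275.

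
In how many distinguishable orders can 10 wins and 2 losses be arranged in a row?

Choose positions for the wins: C(12,10) = 66.

66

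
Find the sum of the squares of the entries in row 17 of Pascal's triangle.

2333606220

By Vandermonde's identity, Σ C(17,k)² = C(34,17) = 2333606220.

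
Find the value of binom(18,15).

C(18,15) = C(18,3) by symmetry.
C(18,3) = (18·17·16) / 3! = 4896 / 6 = 816.

816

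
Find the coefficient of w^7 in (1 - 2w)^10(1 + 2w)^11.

Coefficient of w^7 = Σ_{j} C(10,j)·(-2)^j·C(11,7-j)·2^(7-j) for j from 0 to 7.
= 42240 + (-591360) + 2661120 + (-5068800) + 4435200 + (-1774080) + 295680 + (-15360) = -15360.

-15360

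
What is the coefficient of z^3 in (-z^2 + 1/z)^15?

General term: C(15,j)·(-z^2)^j·(1/z)^(15-j), with z-exponent 2j − 1(15−j) = 3j − 15.
Set 3j − 15 = 3: j = 6.
C(15,6) = 5005; (-1)^6 = 1; 1^9 = 1.
Coefficient = 5005 · 1 · 1 = 5005.

5005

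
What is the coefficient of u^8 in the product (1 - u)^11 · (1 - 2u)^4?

33957

Coefficient of u^8 = Σ_{j} C(11,j)·(-1)^j·C(4,8-j)·(-2)^(8-j) for j from 4 to 8.
= 5280 + 14784 + 11088 + 2640 + 165 = 33957.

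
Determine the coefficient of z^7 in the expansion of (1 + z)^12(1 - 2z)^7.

Coefficient of z^7 = Σ_{j} C(12,j)·1^j·C(7,7-j)·(-2)^(7-j) for j from 0 to 7.
= (-128) + 5376 + (-44352) + 123200 + (-138600) + 66528 + (-12936) + 792 = -120.

-120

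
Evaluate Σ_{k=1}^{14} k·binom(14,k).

114688

Since k·C(14,k) = 14·C(13,k−1), the sum is 14·2^13 = 14·8192 = 114688.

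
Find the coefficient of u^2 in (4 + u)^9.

The general term is C(9,j)·(4)^j·(u)^(9-j); the u^2 term has j = 7.
C(9,7) = 36.
Coefficient = C(9,7) · 4^7 = 36 · 16384 = 589824.

589824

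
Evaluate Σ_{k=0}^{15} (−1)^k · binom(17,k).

The partial alternating sum Σ_{k=0}^{15} (−1)^k C(17,k) = (−1)^15 C(16,15) = -16.

-16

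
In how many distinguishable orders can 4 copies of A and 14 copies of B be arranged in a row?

3060

Choose positions for the A's: C(18,4) = 3060.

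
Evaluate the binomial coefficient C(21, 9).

293930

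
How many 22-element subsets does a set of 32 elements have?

C(32,22) = C(32,10) by symmetry.
C(32,10) = (32·31·30·29·28·27·26·25·24·23) / 10! = 234102016512000 / 3628800 = 64512240.

64512240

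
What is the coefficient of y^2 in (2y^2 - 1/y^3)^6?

General term: C(6,j)·(2y^2)^j·(-1/y^3)^(6-j), with y-exponent 2j − 3(6−j) = 5j − 18.
Set 5j − 18 = 2: j = 4.
C(6,4) = 15; 2^4 = 16; (-1)^2 = 1.
Coefficient = 15 · 16 · 1 = 240.

240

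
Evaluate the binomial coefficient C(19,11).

C(19,11) = C(19,8) by symmetry.
C(19,8) = (19·18·17·16·15·14·13·12) / 8! = 3047466240 / 40320 = 75582.

75582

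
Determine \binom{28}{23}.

98280

C(28,23) = C(28,5) by symmetry.
C(28,5) = (28·27·26·25·24) / 5! = 11793600 / 120 = 98280.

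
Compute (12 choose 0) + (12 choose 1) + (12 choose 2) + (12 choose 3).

1 + 12 + 66 + 220 = 299.

299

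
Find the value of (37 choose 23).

C(37,23) = C(37,14) by symmetry.
C(37,14) = (37·36·35·34·33·32·31·30·29·28·27·26·25·24) / 14! = 532405391434076160000 / 87178291200 = 6107086800.

6107086800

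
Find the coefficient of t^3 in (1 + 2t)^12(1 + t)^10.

Coefficient of t^3 = Σ_{j} C(12,j)·2^j·C(10,3-j)·1^(3-j) for j from 0 to 3.
= 120 + 1080 + 2640 + 1760 = 5600.

5600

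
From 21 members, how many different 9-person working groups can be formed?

293930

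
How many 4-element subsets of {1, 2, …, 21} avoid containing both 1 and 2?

All 4-subsets: C(21,4) = 5985. Those containing both fixed elements: C(19,2) = 171.
5985 − 171 = 5814.

5814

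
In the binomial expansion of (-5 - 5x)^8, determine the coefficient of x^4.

The general term is C(8,j)·(-5)^j·(-5x)^(8-j); the x^4 term has j = 4.
C(8,4) = 70.
Coefficient = C(8,4) · (-5)^4 · (-5)^4 = 70 · 625 · 625 = 27343750.

27343750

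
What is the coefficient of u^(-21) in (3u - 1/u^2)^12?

General term: C(12,j)·(3u)^j·(-1/u^2)^(12-j), with u-exponent 1j − 2(12−j) = 3j − 24.
Set 3j − 24 = -21: j = 1.
C(12,1) = 12; 3^1 = 3; (-1)^11 = -1.
Coefficient = 12 · 3 · (-1) = -36.

-36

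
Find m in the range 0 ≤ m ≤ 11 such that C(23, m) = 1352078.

11

C(23,m) increases on 0 ≤ m ≤ 11. C(23,10) = 1144066 and C(23,11) = 1352078, so m = 11.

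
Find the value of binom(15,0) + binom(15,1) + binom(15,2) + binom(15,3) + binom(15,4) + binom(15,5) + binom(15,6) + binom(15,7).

1 + 15 + 105 + 455 + 1365 + 3003 + 5005 + 6435 = 16384.

16384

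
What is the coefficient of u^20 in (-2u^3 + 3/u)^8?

-3072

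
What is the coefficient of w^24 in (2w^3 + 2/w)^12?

901120

General term: C(12,j)·(2w^3)^j·(2/w)^(12-j), with w-exponent 3j − 1(12−j) = 4j − 12.
Set 4j − 12 = 24: j = 9.
C(12,9) = 220; 2^9 = 512; 2^3 = 8.
Coefficient = 220 · 512 · 8 = 901120.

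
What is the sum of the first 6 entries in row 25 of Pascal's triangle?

68406

1 + 25 + 300 + 2300 + 12650 + 53130 = 68406.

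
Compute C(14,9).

C(14,9) = C(14,5) by symmetry.
C(14,5) = (14·13·12·11·10) / 5! = 240240 / 120 = 2002.

2002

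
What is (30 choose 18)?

86493225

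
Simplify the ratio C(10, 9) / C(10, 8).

2/9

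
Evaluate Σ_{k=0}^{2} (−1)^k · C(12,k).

55

The partial alternating sum Σ_{k=0}^{2} (−1)^k C(12,k) = (−1)^2 C(11,2) = 55.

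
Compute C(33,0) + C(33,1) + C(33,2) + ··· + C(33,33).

8589934592

The entries of row 33 sum to 2^33 = 8589934592.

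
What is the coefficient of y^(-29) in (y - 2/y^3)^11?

General term: C(11,j)·(y)^j·(-2/y^3)^(11-j), with y-exponent 1j − 3(11−j) = 4j − 33.
Set 4j − 33 = -29: j = 1.
C(11,1) = 11; 1^1 = 1; (-2)^10 = 1024.
Coefficient = 11 · 1 · 1024 = 11264.

11264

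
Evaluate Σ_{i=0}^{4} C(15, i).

1941

1 + 15 + 105 + 455 + 1365 = 1941.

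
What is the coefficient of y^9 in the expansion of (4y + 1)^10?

2621440

The general term is C(10,j)·(4y)^j·(1)^(10-j); the y^9 term has j = 9.
C(10,9) = 10.
Coefficient = C(10,9) · 4^9 = 10 · 262144 = 2621440.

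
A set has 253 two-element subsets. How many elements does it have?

23

n(n−1)/2 = 253 ⇒ n(n−1) = 506. Since 23·22 = 506, n = 23.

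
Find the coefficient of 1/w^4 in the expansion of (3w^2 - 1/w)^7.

21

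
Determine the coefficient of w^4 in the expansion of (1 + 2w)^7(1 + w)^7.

Coefficient of w^4 = Σ_{j} C(7,j)·2^j·C(7,4-j)·1^(4-j) for j from 0 to 4.
= 35 + 490 + 1764 + 1960 + 560 = 4809.

4809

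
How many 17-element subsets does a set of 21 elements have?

C(21,17) = C(21,4) by symmetry.
C(21,4) = (21·20·19·18) / 4! = 143640 / 24 = 5985.

5985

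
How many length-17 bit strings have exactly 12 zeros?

Choose the 12 positions: C(17,12) = 6188.

6188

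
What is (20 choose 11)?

C(20,11) = C(20,9) by symmetry.
C(20,9) = (20·19·18·17·16·15·14·13·12) / 9! = 60949324800 / 362880 = 167960.

167960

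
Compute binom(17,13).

C(17,13) = C(17,4) by symmetry.
C(17,4) = (17·16·15·14) / 4! = 57120 / 24 = 2380.

2380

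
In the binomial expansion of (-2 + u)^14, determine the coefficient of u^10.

16016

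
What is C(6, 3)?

C(6,3) = (6·5·4) / 3! = 120 / 6 = 20.

20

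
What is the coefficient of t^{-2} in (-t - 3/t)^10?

General term: C(10,j)·(-t)^j·(-3/t)^(10-j), with t-exponent 1j − 1(10−j) = 2j − 10.
Set 2j − 10 = -2: j = 4.
C(10,4) = 210; (-1)^4 = 1; (-3)^6 = 729.
Coefficient = 210 · 1 · 729 = 153090.

153090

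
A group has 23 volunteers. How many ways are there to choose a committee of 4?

8855

This is C(23,4) = 8855.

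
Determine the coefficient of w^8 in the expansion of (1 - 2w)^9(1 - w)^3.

Coefficient of w^8 = Σ_{j} C(9,j)·(-2)^j·C(3,8-j)·(-1)^(8-j) for j from 5 to 8.
= 4032 + 16128 + 13824 + 2304 = 36288.

36288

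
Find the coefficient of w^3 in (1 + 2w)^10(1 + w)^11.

4205

Coefficient of w^3 = Σ_{j} C(10,j)·2^j·C(11,3-j)·1^(3-j) for j from 0 to 3.
= 165 + 1100 + 1980 + 960 = 4205.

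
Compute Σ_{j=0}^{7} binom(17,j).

1 + 17 + 136 + 680 + 2380 + 6188 + 12376 + 19448 = 41226.

41226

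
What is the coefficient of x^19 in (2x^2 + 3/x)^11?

33792

General term: C(11,j)·(2x^2)^j·(3/x)^(11-j), with x-exponent 2j − 1(11−j) = 3j − 11.
Set 3j − 11 = 19: j = 10.
C(11,10) = 11; 2^10 = 1024; 3^1 = 3.
Coefficient = 11 · 1024 · 3 = 33792.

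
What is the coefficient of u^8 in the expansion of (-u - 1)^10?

45

The general term is C(10,j)·(-u)^j·(-1)^(10-j); the u^8 term has j = 8.
C(10,8) = 45.
Coefficient = C(10,8) = 45.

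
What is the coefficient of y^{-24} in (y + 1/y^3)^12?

220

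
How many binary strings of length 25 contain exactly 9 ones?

Choose the 9 positions: C(25,9) = 2042975.

2042975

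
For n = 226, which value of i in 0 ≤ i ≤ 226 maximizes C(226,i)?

C(226,i) is maximized at i = 226/2 = 113.

113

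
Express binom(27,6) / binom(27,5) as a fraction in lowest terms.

C(n,k+1)/C(n,k) = (n−k)/(k+1) = (27−5)/(5+1) = 22/6 = 11/3.

11/3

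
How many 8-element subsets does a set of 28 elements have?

C(28,8) = (28·27·26·25·24·23·22·21) / 8! = 125318793600 / 40320 = 3108105.

3108105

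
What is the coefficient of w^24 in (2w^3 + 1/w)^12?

112640

General term: C(12,j)·(2w^3)^j·(1/w)^(12-j), with w-exponent 3j − 1(12−j) = 4j − 12.
Set 4j − 12 = 24: j = 9.
C(12,9) = 220; 2^9 = 512; 1^3 = 1.
Coefficient = 220 · 512 · 1 = 112640.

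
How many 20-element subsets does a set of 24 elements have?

10626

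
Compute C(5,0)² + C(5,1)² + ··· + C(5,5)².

By Vandermonde's identity, Σ C(5,r)² = C(10,5) = 252.

252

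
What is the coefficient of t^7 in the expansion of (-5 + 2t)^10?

The general term is C(10,j)·(-5)^j·(2t)^(10-j); the t^7 term has j = 3.
C(10,3) = 120.
Coefficient = C(10,3) · (-5)^3 · 2^7 = 120 · (-125) · 128 = -1920000.

-1920000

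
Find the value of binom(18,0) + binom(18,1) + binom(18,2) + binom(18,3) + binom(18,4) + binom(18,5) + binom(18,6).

1 + 18 + 153 + 816 + 3060 + 8568 + 18564 = 31180.

31180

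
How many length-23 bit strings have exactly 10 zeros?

Choose the 10 positions: C(23,10) = 1144066.

1144066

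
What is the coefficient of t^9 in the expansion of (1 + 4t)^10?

The general term is C(10,j)·(1)^j·(4t)^(10-j); the t^9 term has j = 1.
C(10,1) = 10.
Coefficient = C(10,1) · 4^9 = 10 · 262144 = 2621440.

2621440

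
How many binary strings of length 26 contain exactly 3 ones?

Choose the 3 positions: C(26,3) = 2600.

2600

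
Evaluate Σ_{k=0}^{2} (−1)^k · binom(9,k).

28

The partial alternating sum Σ_{k=0}^{2} (−1)^k C(9,k) = (−1)^2 C(8,2) = 28.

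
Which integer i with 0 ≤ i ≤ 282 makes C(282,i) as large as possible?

C(282,i) is maximized at i = 282/2 = 141.

141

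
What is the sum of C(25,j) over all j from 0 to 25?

33554432

The entries of row 25 sum to 2^25 = 33554432.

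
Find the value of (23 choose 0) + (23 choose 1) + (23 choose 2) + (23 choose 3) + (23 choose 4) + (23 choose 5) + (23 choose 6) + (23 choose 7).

1 + 23 + 253 + 1771 + 8855 + 33649 + 100947 + 245157 = 390656.

390656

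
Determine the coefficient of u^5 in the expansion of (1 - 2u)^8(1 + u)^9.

Coefficient of u^5 = Σ_{j} C(8,j)·(-2)^j·C(9,5-j)·1^(5-j) for j from 0 to 5.
= 126 + (-2016) + 9408 + (-16128) + 10080 + (-1792) = -322.

-322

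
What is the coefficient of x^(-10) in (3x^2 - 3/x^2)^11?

29229255

General term: C(11,j)·(3x^2)^j·(-3/x^2)^(11-j), with x-exponent 2j − 2(11−j) = 4j − 22.
Set 4j − 22 = -10: j = 3.
C(11,3) = 165; 3^3 = 27; (-3)^8 = 6561.
Coefficient = 165 · 27 · 6561 = 29229255.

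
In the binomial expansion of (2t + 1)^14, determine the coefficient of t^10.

The general term is C(14,j)·(2t)^j·(1)^(14-j); the t^10 term has j = 10.
C(14,10) = 1001.
Coefficient = C(14,10) · 2^10 = 1001 · 1024 = 1025024.

1025024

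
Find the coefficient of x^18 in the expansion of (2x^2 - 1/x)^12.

67584

General term: C(12,j)·(2x^2)^j·(-1/x)^(12-j), with x-exponent 2j − 1(12−j) = 3j − 12.
Set 3j − 12 = 18: j = 10.
C(12,10) = 66; 2^10 = 1024; (-1)^2 = 1.
Coefficient = 66 · 1024 · 1 = 67584.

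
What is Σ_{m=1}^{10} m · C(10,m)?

5120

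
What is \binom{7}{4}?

C(7,4) = C(7,3) by symmetry.
C(7,3) = (7·6·5) / 3! = 210 / 6 = 35.

35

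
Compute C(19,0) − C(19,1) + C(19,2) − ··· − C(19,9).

The partial alternating sum Σ_{k=0}^{9} (−1)^k C(19,k) = (−1)^9 C(18,9) = -48620.

-48620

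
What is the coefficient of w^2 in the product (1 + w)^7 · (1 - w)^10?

Coefficient of w^2 = Σ_{j} C(7,j)·1^j·C(10,2-j)·(-1)^(2-j) for j from 0 to 2.
= 45 + (-70) + 21 = -4.

-4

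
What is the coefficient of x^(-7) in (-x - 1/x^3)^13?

-1287

General term: C(13,j)·(-x)^j·(-1/x^3)^(13-j), with x-exponent 1j − 3(13−j) = 4j − 39.
Set 4j − 39 = -7: j = 8.
C(13,8) = 1287; (-1)^8 = 1; (-1)^5 = -1.
Coefficient = 1287 · 1 · (-1) = -1287.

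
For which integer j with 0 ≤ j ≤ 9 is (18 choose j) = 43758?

8

C(18,j) increases on 0 ≤ j ≤ 9. C(18,7) = 31824 and C(18,8) = 43758, so j = 8.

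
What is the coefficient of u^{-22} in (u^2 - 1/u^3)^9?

9

General term: C(9,j)·(u^2)^j·(-1/u^3)^(9-j), with u-exponent 2j − 3(9−j) = 5j − 27.
Set 5j − 27 = -22: j = 1.
C(9,1) = 9; 1^1 = 1; (-1)^8 = 1.
Coefficient = 9 · 1 · 1 = 9.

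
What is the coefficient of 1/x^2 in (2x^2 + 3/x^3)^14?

General term: C(14,j)·(2x^2)^j·(3/x^3)^(14-j), with x-exponent 2j − 3(14−j) = 5j − 42.
Set 5j − 42 = -2: j = 8.
C(14,8) = 3003; 2^8 = 256; 3^6 = 729.
Coefficient = 3003 · 256 · 729 = 560431872.

560431872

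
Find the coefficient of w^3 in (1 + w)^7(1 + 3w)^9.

Coefficient of w^3 = Σ_{j} C(7,j)·1^j·C(9,3-j)·3^(3-j) for j from 0 to 3.
= 2268 + 2268 + 567 + 35 = 5138.

5138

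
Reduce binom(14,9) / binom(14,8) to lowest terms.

2/3

C(n,k+1)/C(n,k) = (n−k)/(k+1) = (14−8)/(8+1) = 6/9 = 2/3.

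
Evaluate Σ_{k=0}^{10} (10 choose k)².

184756

Σ C(10,k)² is the coefficient of x^10 in (1+x)^10(1+x)^10 = (1+x)^20, i.e. C(20,10) = 184756.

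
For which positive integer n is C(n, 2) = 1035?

n(n−1)/2 = 1035 ⇒ n(n−1) = 2070. Since 46·45 = 2070, n = 46.

46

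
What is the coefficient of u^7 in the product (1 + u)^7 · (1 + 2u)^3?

Coefficient of u^7 = Σ_{j} C(7,j)·1^j·C(3,7-j)·2^(7-j) for j from 4 to 7.
= 280 + 252 + 42 + 1 = 575.

575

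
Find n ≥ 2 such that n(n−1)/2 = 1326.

n(n−1)/2 = 1326 ⇒ n(n−1) = 2652. Since 52·51 = 2652, n = 52.

52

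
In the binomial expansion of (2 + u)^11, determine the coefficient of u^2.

The general term is C(11,j)·(2)^j·(u)^(11-j); the u^2 term has j = 9.
C(11,9) = 55.
Coefficient = C(11,9) · 2^9 = 55 · 512 = 28160.

28160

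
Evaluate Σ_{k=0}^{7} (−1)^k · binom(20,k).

The partial alternating sum Σ_{k=0}^{7} (−1)^k C(20,k) = (−1)^7 C(19,7) = -50388.

-50388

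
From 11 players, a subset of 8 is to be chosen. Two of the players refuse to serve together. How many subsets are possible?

All 8-subsets: C(11,8) = 165. Those containing both fixed elements: C(9,6) = 84.
165 − 84 = 81.

81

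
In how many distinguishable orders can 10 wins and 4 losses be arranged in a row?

1001

Choose positions for the wins: C(14,10) = 1001.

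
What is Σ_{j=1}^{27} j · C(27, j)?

1811939328

Differentiating (1+x)^27 and setting x=1: Σ j·C(27,j) = 27·2^26 = 1811939328.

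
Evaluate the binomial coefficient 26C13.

10400600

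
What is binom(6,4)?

C(6,4) = C(6,2) by symmetry.
C(6,2) = (6·5) / 2! = 30 / 2 = 15.

15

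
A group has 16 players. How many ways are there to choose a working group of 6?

This is C(16,6) = 8008.

8008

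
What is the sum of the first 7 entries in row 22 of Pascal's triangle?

1 + 22 + 231 + 1540 + 7315 + 26334 + 74613 = 110056.

110056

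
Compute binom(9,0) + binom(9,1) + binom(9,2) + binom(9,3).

1 + 9 + 36 + 84 = 130.

130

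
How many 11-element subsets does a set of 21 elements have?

352716

C(21,11) = C(21,10) by symmetry.
C(21,10) = (21·20·19·18·17·16·15·14·13·12) / 10! = 1279935820800 / 3628800 = 352716.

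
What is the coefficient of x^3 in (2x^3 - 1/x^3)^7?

-560

General term: C(7,j)·(2x^3)^j·(-1/x^3)^(7-j), with x-exponent 3j − 3(7−j) = 6j − 21.
Set 6j − 21 = 3: j = 4.
C(7,4) = 35; 2^4 = 16; (-1)^3 = -1.
Coefficient = 35 · 16 · (-1) = -560.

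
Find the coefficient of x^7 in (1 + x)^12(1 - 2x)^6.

Coefficient of x^7 = Σ_{j} C(12,j)·1^j·C(6,7-j)·(-2)^(7-j) for j from 1 to 7.
= 768 + (-12672) + 52800 + (-79200) + 47520 + (-11088) + 792 = -1080.

-1080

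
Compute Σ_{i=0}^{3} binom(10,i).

1 + 10 + 45 + 120 = 176.

176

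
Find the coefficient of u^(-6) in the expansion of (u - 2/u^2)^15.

General term: C(15,j)·(u)^j·(-2/u^2)^(15-j), with u-exponent 1j − 2(15−j) = 3j − 30.
Set 3j − 30 = -6: j = 8.
C(15,8) = 6435; 1^8 = 1; (-2)^7 = -128.
Coefficient = 6435 · 1 · (-128) = -823680.

-823680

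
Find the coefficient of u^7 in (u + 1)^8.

The general term is C(8,j)·(u)^j·(1)^(8-j); the u^7 term has j = 7.
C(8,7) = 8.
Coefficient = C(8,7) = 8.

8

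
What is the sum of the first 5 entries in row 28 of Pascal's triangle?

1 + 28 + 378 + 3276 + 20475 = 24158.

24158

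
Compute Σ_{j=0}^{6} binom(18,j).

1 + 18 + 153 + 816 + 3060 + 8568 + 18564 = 31180.

31180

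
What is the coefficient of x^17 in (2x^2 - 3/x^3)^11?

-33792

General term: C(11,j)·(2x^2)^j·(-3/x^3)^(11-j), with x-exponent 2j − 3(11−j) = 5j − 33.
Set 5j − 33 = 17: j = 10.
C(11,10) = 11; 2^10 = 1024; (-3)^1 = -3.
Coefficient = 11 · 1024 · (-3) = -33792.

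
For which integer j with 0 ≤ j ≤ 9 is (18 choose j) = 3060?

4

C(18,j) increases on 0 ≤ j ≤ 9. C(18,3) = 816 and C(18,4) = 3060, so j = 4.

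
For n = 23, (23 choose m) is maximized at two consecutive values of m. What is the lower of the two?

For odd n = 23, C(23,m) peaks at m = (n−1)/2 and (n+1)/2; the lower is 11.

11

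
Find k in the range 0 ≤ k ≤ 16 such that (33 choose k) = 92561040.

C(33,k) increases on 0 ≤ k ≤ 16. C(33,9) = 38567100 and C(33,10) = 92561040, so k = 10.

10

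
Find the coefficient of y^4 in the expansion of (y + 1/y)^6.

6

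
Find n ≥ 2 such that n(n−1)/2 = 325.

26

n(n−1)/2 = 325 ⇒ n(n−1) = 650. Since 26·25 = 650, n = 26.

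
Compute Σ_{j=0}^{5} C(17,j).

9402

1 + 17 + 136 + 680 + 2380 + 6188 = 9402.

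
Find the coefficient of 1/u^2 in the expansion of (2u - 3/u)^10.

2449440

General term: C(10,j)·(2u)^j·(-3/u)^(10-j), with u-exponent 1j − 1(10−j) = 2j − 10.
Set 2j − 10 = -2: j = 4.
C(10,4) = 210; 2^4 = 16; (-3)^6 = 729.
Coefficient = 210 · 16 · 729 = 2449440.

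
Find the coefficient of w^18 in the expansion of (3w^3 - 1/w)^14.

General term: C(14,j)·(3w^3)^j·(-1/w)^(14-j), with w-exponent 3j − 1(14−j) = 4j − 14.
Set 4j − 14 = 18: j = 8.
C(14,8) = 3003; 3^8 = 6561; (-1)^6 = 1.
Coefficient = 3003 · 6561 · 1 = 19702683.

19702683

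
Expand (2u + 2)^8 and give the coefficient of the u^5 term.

14336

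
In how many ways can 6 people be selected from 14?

3003

This is C(14,6) = 3003.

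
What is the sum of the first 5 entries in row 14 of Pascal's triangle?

1 + 14 + 91 + 364 + 1001 = 1471.

1471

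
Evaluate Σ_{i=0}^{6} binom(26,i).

1 + 26 + 325 + 2600 + 14950 + 65780 + 230230 = 313912.

313912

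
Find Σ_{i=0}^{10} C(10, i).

1024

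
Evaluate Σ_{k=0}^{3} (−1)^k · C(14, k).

-286

The partial alternating sum Σ_{k=0}^{3} (−1)^k C(14,k) = (−1)^3 C(13,3) = -286.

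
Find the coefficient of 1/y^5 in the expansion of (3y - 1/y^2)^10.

-61236

General term: C(10,j)·(3y)^j·(-1/y^2)^(10-j), with y-exponent 1j − 2(10−j) = 3j − 20.
Set 3j − 20 = -5: j = 5.
C(10,5) = 252; 3^5 = 243; (-1)^5 = -1.
Coefficient = 252 · 243 · (-1) = -61236.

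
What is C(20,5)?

15504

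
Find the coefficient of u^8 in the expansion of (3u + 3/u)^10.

General term: C(10,j)·(3u)^j·(3/u)^(10-j), with u-exponent 1j − 1(10−j) = 2j − 10.
Set 2j − 10 = 8: j = 9.
C(10,9) = 10; 3^9 = 19683; 3^1 = 3.
Coefficient = 10 · 19683 · 3 = 590490.

590490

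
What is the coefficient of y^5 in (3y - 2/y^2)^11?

4330260

General term: C(11,j)·(3y)^j·(-2/y^2)^(11-j), with y-exponent 1j − 2(11−j) = 3j − 22.
Set 3j − 22 = 5: j = 9.
C(11,9) = 55; 3^9 = 19683; (-2)^2 = 4.
Coefficient = 55 · 19683 · 4 = 4330260.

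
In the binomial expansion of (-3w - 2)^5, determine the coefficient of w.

The general term is C(5,j)·(-3w)^j·(-2)^(5-j); the w^1 term has j = 1.
C(5,1) = 5.
Coefficient = C(5,1) · (-3)^1 · (-2)^4 = 5 · (-3) · 16 = -240.

-240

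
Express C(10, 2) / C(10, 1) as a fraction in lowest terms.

9/2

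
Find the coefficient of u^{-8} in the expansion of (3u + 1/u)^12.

General term: C(12,j)·(3u)^j·(1/u)^(12-j), with u-exponent 1j − 1(12−j) = 2j − 12.
Set 2j − 12 = -8: j = 2.
C(12,2) = 66; 3^2 = 9; 1^10 = 1.
Coefficient = 66 · 9 · 1 = 594.

594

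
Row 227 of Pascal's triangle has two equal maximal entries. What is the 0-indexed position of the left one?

113

For odd n = 227, C(227,j) peaks at j = (n−1)/2 and (n+1)/2; the smaller is 113.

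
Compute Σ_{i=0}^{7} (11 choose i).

1 + 11 + 55 + 165 + 330 + 462 + 462 + 330 = 1816.

1816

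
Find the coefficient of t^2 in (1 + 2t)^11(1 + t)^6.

367

Coefficient of t^2 = Σ_{j} C(11,j)·2^j·C(6,2-j)·1^(2-j) for j from 0 to 2.
= 15 + 132 + 220 = 367.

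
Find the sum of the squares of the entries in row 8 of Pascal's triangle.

12870

By Vandermonde's identity, Σ C(8,j)² = C(16,8) = 12870.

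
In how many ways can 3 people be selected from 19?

This is C(19,3) = 969.

969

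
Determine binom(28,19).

C(28,19) = C(28,9) by symmetry.
C(28,9) = (28·27·26·25·24·23·22·21·20) / 9! = 2506375872000 / 362880 = 6906900.

6906900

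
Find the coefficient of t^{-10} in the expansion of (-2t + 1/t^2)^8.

General term: C(8,j)·(-2t)^j·(1/t^2)^(8-j), with t-exponent 1j − 2(8−j) = 3j − 16.
Set 3j − 16 = -10: j = 2.
C(8,2) = 28; (-2)^2 = 4; 1^6 = 1.
Coefficient = 28 · 4 · 1 = 112.

112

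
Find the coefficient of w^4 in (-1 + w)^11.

-330

The general term is C(11,j)·(-1)^j·(w)^(11-j); the w^4 term has j = 7.
C(11,7) = 330.
Coefficient = C(11,7) · (-1)^7 = 330 · (-1) = -330.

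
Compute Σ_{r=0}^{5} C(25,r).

68406

1 + 25 + 300 + 2300 + 12650 + 53130 = 68406.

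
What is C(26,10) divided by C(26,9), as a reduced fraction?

17/10

C(n,k+1)/C(n,k) = (n−k)/(k+1) = (26−9)/(9+1) = 17/10.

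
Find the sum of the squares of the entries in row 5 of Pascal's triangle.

By Vandermonde's identity, Σ C(5,k)² = C(10,5) = 252.

252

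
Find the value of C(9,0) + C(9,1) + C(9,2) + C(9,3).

1 + 9 + 36 + 84 = 130.

130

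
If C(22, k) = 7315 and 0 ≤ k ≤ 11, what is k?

4

C(22,k) increases on 0 ≤ k ≤ 11. C(22,3) = 1540 and C(22,4) = 7315, so k = 4.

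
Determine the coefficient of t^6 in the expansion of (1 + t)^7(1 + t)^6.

Coefficient of t^6 = Σ_{j} C(7,j)·C(6,6-j) for j from 0 to 6.
= 1 + 42 + 315 + 700 + 525 + 126 + 7 = 1716.

1716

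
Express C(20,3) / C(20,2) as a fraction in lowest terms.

6

C(n,k+1)/C(n,k) = (n−k)/(k+1) = (20−2)/(2+1) = 18/3 = 6.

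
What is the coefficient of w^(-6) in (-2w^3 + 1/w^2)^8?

112

General term: C(8,j)·(-2w^3)^j·(1/w^2)^(8-j), with w-exponent 3j − 2(8−j) = 5j − 16.
Set 5j − 16 = -6: j = 2.
C(8,2) = 28; (-2)^2 = 4; 1^6 = 1.
Coefficient = 28 · 4 · 1 = 112.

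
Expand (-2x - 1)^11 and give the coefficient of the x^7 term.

The general term is C(11,j)·(-2x)^j·(-1)^(11-j); the x^7 term has j = 7.
C(11,7) = 330.
Coefficient = C(11,7) · (-2)^7 = 330 · (-128) = -42240.

-42240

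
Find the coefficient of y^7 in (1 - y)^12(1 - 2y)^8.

-713240

Coefficient of y^7 = Σ_{j} C(12,j)·(-1)^j·C(8,7-j)·(-2)^(7-j) for j from 0 to 7.
= (-1024) + (-21504) + (-118272) + (-246400) + (-221760) + (-88704) + (-14784) + (-792) = -713240.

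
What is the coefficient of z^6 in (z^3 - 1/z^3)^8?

-56

General term: C(8,j)·(z^3)^j·(-1/z^3)^(8-j), with z-exponent 3j − 3(8−j) = 6j − 24.
Set 6j − 24 = 6: j = 5.
C(8,5) = 56; 1^5 = 1; (-1)^3 = -1.
Coefficient = 56 · 1 · (-1) = -56.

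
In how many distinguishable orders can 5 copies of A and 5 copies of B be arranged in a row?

Choose positions for the A's: C(10,5) = 252.

252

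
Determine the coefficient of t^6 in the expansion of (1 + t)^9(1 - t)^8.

-56

Coefficient of t^6 = Σ_{j} C(9,j)·1^j·C(8,6-j)·(-1)^(6-j) for j from 0 to 6.
= 28 + (-504) + 2520 + (-4704) + 3528 + (-1008) + 84 = -56.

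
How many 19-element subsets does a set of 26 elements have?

657800

C(26,19) = C(26,7) by symmetry.
C(26,7) = (26·25·24·23·22·21·20) / 7! = 3315312000 / 5040 = 657800.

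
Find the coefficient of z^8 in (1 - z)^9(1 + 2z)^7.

Coefficient of z^8 = Σ_{j} C(9,j)·(-1)^j·C(7,8-j)·2^(8-j) for j from 1 to 8.
= (-1152) + 16128 + (-56448) + 70560 + (-35280) + 7056 + (-504) + 9 = 369.

369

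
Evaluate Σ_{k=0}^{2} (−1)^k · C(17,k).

120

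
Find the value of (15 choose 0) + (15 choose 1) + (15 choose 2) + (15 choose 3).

576

1 + 15 + 105 + 455 = 576.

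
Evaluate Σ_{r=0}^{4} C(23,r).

1 + 23 + 253 + 1771 + 8855 = 10903.

10903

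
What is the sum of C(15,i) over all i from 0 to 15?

The entries of row 15 sum to 2^15 = 32768.

32768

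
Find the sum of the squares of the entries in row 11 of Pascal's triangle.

Σ C(11,k)² is the coefficient of x^11 in (1+x)^11(1+x)^11 = (1+x)^22, i.e. C(22,11) = 705432.

705432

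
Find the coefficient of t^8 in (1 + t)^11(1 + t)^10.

(1 + t)^11(1 + t)^10 = (1 + t)^21, so the coefficient of t^8 is C(21,8)·1^8 = 203490·1 = 203490.

203490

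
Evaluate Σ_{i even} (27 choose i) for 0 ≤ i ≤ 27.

67108864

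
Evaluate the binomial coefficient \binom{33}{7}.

4272048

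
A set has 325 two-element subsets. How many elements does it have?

26

n(n−1)/2 = 325 ⇒ n(n−1) = 650. Since 26·25 = 650, n = 26.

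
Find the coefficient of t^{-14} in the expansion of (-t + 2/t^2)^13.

General term: C(13,j)·(-t)^j·(2/t^2)^(13-j), with t-exponent 1j − 2(13−j) = 3j − 26.
Set 3j − 26 = -14: j = 4.
C(13,4) = 715; (-1)^4 = 1; 2^9 = 512.
Coefficient = 715 · 1 · 512 = 366080.

366080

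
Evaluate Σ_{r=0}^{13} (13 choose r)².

By Vandermonde's identity, Σ C(13,r)² = C(26,13) = 10400600.

10400600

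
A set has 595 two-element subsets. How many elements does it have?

35

n(n−1)/2 = 595 ⇒ n(n−1) = 1190. Since 35·34 = 1190, n = 35.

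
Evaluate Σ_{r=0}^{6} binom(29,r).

621616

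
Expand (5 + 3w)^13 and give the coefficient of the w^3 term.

The general term is C(13,j)·(5)^j·(3w)^(13-j); the w^3 term has j = 10.
C(13,10) = 286.
Coefficient = C(13,10) · 5^10 · 3^3 = 286 · 9765625 · 27 = 75410156250.

75410156250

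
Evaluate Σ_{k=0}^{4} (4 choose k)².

70

By Vandermonde's identity, Σ C(4,k)² = C(8,4) = 70.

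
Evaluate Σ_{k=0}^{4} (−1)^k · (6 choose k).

5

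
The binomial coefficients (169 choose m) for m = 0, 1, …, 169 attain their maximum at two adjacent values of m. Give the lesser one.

For odd n = 169, C(169,m) peaks at m = (n−1)/2 and (n+1)/2; the lesser is 84.

84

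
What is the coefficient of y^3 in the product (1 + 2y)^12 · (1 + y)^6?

3724

Coefficient of y^3 = Σ_{j} C(12,j)·2^j·C(6,3-j)·1^(3-j) for j from 0 to 3.
= 20 + 360 + 1584 + 1760 = 3724.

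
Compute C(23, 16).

245157

C(23,16) = C(23,7) by symmetry.
C(23,7) = (23·22·21·20·19·18·17) / 7! = 1235591280 / 5040 = 245157.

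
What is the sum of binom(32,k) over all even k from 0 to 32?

Half of (1+1)^32 + (1−1)^32 gives the even-index sum: 2^31 = 2147483648.

2147483648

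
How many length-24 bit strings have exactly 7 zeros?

Choose the 7 positions: C(24,7) = 346104.

346104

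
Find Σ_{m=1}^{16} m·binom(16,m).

Since m·C(16,m) = 16·C(15,m−1), the sum is 16·2^15 = 16·32768 = 524288.

524288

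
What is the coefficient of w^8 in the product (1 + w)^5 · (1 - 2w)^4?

Coefficient of w^8 = Σ_{j} C(5,j)·1^j·C(4,8-j)·(-2)^(8-j) for j from 4 to 5.
= 80 + (-32) = 48.

48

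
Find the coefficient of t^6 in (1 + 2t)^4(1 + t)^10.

Coefficient of t^6 = Σ_{j} C(4,j)·2^j·C(10,6-j)·1^(6-j) for j from 0 to 4.
= 210 + 2016 + 5040 + 3840 + 720 = 11826.

11826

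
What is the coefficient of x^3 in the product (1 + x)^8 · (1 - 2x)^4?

-8

Coefficient of x^3 = Σ_{j} C(8,j)·1^j·C(4,3-j)·(-2)^(3-j) for j from 0 to 3.
= (-32) + 192 + (-224) + 56 = -8.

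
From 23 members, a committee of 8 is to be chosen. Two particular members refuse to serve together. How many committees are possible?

All 8-subsets: C(23,8) = 490314. Those containing both fixed elements: C(21,6) = 54264.
490314 − 54264 = 436050.

436050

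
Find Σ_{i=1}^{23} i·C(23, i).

Since i·C(23,i) = 23·C(22,i−1), the sum is 23·2^22 = 23·4194304 = 96468992.

96468992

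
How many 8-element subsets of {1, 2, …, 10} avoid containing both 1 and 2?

17

All 8-subsets: C(10,8) = 45. Those containing both fixed elements: C(8,6) = 28.
45 − 28 = 17.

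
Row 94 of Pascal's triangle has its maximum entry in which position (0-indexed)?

C(94,i) is maximized at i = 94/2 = 47.

47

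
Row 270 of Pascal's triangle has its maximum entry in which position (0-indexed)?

C(270,i) is maximized at i = 270/2 = 135.

135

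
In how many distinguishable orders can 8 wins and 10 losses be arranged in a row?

43758

Choose positions for the wins: C(18,8) = 43758.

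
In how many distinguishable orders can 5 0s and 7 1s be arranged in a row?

792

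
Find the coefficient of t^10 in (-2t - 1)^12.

67584

The general term is C(12,j)·(-2t)^j·(-1)^(12-j); the t^10 term has j = 10.
C(12,10) = 66.
Coefficient = C(12,10) · (-2)^10 = 66 · 1024 = 67584.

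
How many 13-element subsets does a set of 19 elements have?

27132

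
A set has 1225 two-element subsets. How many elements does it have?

n(n−1)/2 = 1225 ⇒ n(n−1) = 2450. Since 50·49 = 2450, n = 50.

50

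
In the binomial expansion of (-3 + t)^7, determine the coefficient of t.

5103

The general term is C(7,j)·(-3)^j·(t)^(7-j); the t^1 term has j = 6.
C(7,6) = 7.
Coefficient = C(7,6) · (-3)^6 = 7 · 729 = 5103.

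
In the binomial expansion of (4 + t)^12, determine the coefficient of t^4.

The general term is C(12,j)·(4)^j·(t)^(12-j); the t^4 term has j = 8.
C(12,8) = 495.
Coefficient = C(12,8) · 4^8 = 495 · 65536 = 32440320.

32440320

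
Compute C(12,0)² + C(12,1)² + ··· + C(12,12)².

2704156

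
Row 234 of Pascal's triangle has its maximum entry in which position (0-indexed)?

117

C(234,m) is maximized at m = 234/2 = 117.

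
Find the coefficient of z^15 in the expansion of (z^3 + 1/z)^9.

84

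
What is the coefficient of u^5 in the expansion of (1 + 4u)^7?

The general term is C(7,j)·(1)^j·(4u)^(7-j); the u^5 term has j = 2.
C(7,2) = 21.
Coefficient = C(7,2) · 4^5 = 21 · 1024 = 21504.

21504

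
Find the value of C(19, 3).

969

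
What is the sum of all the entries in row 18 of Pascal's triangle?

262144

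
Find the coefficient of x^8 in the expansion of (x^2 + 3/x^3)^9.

General term: C(9,j)·(x^2)^j·(3/x^3)^(9-j), with x-exponent 2j − 3(9−j) = 5j − 27.
Set 5j − 27 = 8: j = 7.
C(9,7) = 36; 1^7 = 1; 3^2 = 9.
Coefficient = 36 · 1 · 9 = 324.

324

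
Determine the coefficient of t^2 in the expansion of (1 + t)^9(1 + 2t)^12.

516

Coefficient of t^2 = Σ_{j} C(9,j)·1^j·C(12,2-j)·2^(2-j) for j from 0 to 2.
= 264 + 216 + 36 = 516.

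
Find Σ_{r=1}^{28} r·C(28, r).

3758096384

Since r·C(28,r) = 28·C(27,r−1), the sum is 28·2^27 = 28·134217728 = 3758096384.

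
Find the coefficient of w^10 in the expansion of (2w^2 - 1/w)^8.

General term: C(8,j)·(2w^2)^j·(-1/w)^(8-j), with w-exponent 2j − 1(8−j) = 3j − 8.
Set 3j − 8 = 10: j = 6.
C(8,6) = 28; 2^6 = 64; (-1)^2 = 1.
Coefficient = 28 · 64 · 1 = 1792.

1792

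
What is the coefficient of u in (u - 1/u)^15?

-6435

General term: C(15,j)·(u)^j·(-1/u)^(15-j), with u-exponent 1j − 1(15−j) = 2j − 15.
Set 2j − 15 = 1: j = 8.
C(15,8) = 6435; 1^8 = 1; (-1)^7 = -1.
Coefficient = 6435 · 1 · (-1) = -6435.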